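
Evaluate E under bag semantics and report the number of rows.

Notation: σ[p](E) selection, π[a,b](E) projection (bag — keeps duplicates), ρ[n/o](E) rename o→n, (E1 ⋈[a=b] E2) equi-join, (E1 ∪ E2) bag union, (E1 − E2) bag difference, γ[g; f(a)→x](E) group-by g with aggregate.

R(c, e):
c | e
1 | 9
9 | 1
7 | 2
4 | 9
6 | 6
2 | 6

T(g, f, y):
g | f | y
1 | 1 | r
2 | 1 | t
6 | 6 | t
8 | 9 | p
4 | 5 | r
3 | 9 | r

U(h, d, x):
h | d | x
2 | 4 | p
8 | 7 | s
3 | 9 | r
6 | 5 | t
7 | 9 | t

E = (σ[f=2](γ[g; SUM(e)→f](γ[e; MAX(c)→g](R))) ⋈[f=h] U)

Stepwise |·|:
  R → 6
  γ[e; MAX(c)→g](R) → 4
  γ[g; SUM(e)→f](γ[e; MAX(c)→g](R)) → 4
  σ[f=2](γ[g; SUM(e)→f](γ[e; MAX(c)→g](R))) → 1
  U → 5
  (σ[f=2](γ[g; SUM(e)→f](γ[e; MAX(c)→g](R))) ⋈[f=h] U) → 1

|E| = 1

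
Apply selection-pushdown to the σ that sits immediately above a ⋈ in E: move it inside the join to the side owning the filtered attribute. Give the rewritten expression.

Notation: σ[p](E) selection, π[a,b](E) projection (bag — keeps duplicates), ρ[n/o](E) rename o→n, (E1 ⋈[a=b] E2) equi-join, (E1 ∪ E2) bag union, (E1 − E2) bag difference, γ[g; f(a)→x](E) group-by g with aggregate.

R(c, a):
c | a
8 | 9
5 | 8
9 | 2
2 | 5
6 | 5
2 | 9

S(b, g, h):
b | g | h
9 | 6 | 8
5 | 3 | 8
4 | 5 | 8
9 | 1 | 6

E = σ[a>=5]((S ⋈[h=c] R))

σ filters on a, owned by the right side.
E' = (S ⋈[h=c] σ[a>=5](R))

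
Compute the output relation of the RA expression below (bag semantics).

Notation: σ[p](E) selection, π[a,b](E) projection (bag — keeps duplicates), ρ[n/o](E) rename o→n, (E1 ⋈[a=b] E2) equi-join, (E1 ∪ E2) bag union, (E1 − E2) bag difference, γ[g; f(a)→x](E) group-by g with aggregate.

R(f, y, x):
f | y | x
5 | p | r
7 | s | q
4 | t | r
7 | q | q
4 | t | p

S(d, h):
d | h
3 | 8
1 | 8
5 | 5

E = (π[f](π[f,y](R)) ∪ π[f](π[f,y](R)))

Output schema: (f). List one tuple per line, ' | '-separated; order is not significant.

Subexpression sizes:
  R → 5
  π[f,y](R) → 5
  π[f](π[f,y](R)) → 5
  R → 5
  π[f,y](R) → 5
  π[f](π[f,y](R)) → 5
  (π[f](π[f,y](R)) ∪ π[f](π[f,y](R))) → 10

== RESULT ==
f
4
4
4
4
5
5
7
7
7
7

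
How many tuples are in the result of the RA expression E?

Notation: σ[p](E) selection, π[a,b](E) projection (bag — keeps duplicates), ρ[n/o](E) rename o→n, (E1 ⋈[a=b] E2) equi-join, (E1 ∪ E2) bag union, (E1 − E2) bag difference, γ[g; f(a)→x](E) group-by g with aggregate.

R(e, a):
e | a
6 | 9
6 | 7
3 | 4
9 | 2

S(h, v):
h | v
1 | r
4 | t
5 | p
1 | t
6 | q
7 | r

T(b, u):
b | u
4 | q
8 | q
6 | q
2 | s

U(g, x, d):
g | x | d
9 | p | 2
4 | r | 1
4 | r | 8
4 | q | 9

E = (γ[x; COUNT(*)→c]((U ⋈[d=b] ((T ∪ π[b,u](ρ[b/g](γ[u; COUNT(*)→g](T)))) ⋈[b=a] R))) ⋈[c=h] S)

Per-node cardinality:
  U → 4
  T → 4
  T → 4
  γ[u; COUNT(*)→g](T) → 2
  ρ[b/g](γ[u; COUNT(*)→g](T)) → 2
  π[b,u](ρ[b/g](γ[u; COUNT(*)→g](T))) → 2
  (T ∪ π[b,u](ρ[b/g](γ[u; COUNT(*)→g](T)))) → 6
  R → 4
  ((T ∪ π[b,u](ρ[b/g](γ[u; COUNT(*)→g](T)))) ⋈[b=a] R) → 2
  (U ⋈[d=b] ((T ∪ π[b,u](ρ[b/g](γ[u; COUNT(*)→g](T)))) ⋈[b=a] R)) → 1
  γ[x; COUNT(*)→c]((U ⋈[d=b] ((T ∪ π[b,u](ρ[b/g](γ[u; COUNT(*)→g](T)))) ⋈[b=a] R))) → 1
  S → 6
  (γ[x; COUNT(*)→c]((U ⋈[d=b] ((T ∪ π[b,u](ρ[b/g](γ[u; COUNT(*)→g](T)))) ⋈[b=a] R))) ⋈[c=h] S) → 2

|E| = 2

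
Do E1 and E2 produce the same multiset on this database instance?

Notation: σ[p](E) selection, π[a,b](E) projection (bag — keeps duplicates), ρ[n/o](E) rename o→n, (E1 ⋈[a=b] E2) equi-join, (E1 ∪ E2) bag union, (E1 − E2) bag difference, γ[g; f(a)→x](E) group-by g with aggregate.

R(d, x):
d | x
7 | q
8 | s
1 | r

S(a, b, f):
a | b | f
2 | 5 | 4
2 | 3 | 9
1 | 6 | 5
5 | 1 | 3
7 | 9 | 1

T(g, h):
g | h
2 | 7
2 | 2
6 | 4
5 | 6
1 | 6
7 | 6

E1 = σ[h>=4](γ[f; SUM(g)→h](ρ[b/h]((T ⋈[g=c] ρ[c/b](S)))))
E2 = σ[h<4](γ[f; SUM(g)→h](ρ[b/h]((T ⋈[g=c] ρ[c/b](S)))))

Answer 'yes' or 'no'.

E1 subexpression sizes:
  T → 6
  S → 5
  ρ[c/b](S) → 5
  (T ⋈[g=c] ρ[c/b](S)) → 3
  ρ[b/h]((T ⋈[g=c] ρ[c/b](S))) → 3
  γ[f; SUM(g)→h](ρ[b/h]((T ⋈[g=c] ρ[c/b](S)))) → 3
  σ[h>=4](γ[f; SUM(g)→h](ρ[b/h]((T ⋈[g=c] ρ[c/b](S))))) → 2
E2 subexpression sizes:
  T → 6
  S → 5
  ρ[c/b](S) → 5
  (T ⋈[g=c] ρ[c/b](S)) → 3
  ρ[b/h]((T ⋈[g=c] ρ[c/b](S))) → 3
  γ[f; SUM(g)→h](ρ[b/h]((T ⋈[g=c] ρ[c/b](S)))) → 3
  σ[h<4](γ[f; SUM(g)→h](ρ[b/h]((T ⋈[g=c] ρ[c/b](S))))) → 1

E1 result:
f | h
4 | 5
5 | 6
E2 result:
f | h
3 | 1
Witness: (3, 1) appears 0× in E1 but 1× in E2.

no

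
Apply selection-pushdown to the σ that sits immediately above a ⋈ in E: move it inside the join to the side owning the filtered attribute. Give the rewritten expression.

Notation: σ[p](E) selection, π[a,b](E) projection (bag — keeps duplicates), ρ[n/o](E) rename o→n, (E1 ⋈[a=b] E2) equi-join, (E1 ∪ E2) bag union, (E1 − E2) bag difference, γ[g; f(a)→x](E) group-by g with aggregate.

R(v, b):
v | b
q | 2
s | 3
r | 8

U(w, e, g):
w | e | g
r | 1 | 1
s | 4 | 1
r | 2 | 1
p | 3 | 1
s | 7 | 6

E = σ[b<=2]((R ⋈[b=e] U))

σ filters on b, owned by the left side.
E' = (σ[b<=2](R) ⋈[b=e] U)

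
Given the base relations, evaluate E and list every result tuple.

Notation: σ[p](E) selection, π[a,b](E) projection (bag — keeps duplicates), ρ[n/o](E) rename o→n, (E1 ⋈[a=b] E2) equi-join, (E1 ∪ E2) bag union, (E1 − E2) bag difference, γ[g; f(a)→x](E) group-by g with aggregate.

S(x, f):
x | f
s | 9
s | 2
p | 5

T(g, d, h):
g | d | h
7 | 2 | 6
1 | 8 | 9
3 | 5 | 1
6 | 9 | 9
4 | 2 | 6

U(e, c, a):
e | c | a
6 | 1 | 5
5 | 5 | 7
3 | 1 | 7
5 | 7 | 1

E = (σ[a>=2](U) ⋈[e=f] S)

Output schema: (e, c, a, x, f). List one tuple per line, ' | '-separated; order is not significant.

Stepwise |·|:
  U → 4
  σ[a>=2](U) → 3
  S → 3
  (σ[a>=2](U) ⋈[e=f] S) → 1

== RESULT ==
e | c | a | x | f
5 | 5 | 7 | p | 5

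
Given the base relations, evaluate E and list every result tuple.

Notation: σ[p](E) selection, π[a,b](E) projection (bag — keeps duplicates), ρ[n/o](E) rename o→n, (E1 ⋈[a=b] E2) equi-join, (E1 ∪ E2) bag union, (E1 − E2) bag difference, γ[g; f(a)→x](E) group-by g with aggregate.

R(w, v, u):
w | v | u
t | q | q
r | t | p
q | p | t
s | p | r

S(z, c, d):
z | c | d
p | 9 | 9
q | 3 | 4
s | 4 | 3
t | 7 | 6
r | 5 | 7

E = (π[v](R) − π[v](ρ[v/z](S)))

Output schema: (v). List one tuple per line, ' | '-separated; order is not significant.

Stepwise |·|:
  R → 4
  π[v](R) → 4
  S → 5
  ρ[v/z](S) → 5
  π[v](ρ[v/z](S)) → 5
  (π[v](R) − π[v](ρ[v/z](S))) → 1

== RESULT ==
v
p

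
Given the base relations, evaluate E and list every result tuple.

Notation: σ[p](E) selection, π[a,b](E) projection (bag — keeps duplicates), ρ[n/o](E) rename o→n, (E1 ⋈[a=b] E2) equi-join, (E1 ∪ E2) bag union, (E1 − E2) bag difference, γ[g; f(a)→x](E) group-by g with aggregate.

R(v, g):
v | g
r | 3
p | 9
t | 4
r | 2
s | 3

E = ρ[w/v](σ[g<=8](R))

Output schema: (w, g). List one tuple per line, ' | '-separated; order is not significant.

Stepwise |·|:
  R → 5
  σ[g<=8](R) → 4
  ρ[w/v](σ[g<=8](R)) → 4

== RESULT ==
w | g
r | 2
r | 3
s | 3
t | 4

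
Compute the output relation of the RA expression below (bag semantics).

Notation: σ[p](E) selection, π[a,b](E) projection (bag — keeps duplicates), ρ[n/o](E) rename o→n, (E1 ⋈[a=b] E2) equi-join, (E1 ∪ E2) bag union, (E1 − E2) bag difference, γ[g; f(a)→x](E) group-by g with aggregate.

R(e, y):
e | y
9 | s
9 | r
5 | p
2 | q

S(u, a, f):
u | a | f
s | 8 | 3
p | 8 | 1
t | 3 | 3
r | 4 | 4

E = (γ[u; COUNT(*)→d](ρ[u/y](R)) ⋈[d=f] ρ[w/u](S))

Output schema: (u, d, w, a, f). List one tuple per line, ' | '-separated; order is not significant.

Stepwise |·|:
  R → 4
  ρ[u/y](R) → 4
  γ[u; COUNT(*)→d](ρ[u/y](R)) → 4
  S → 4
  ρ[w/u](S) → 4
  (γ[u; COUNT(*)→d](ρ[u/y](R)) ⋈[d=f] ρ[w/u](S)) → 4

== RESULT ==
u | d | w | a | f
p | 1 | p | 8 | 1
q | 1 | p | 8 | 1
r | 1 | p | 8 | 1
s | 1 | p | 8 | 1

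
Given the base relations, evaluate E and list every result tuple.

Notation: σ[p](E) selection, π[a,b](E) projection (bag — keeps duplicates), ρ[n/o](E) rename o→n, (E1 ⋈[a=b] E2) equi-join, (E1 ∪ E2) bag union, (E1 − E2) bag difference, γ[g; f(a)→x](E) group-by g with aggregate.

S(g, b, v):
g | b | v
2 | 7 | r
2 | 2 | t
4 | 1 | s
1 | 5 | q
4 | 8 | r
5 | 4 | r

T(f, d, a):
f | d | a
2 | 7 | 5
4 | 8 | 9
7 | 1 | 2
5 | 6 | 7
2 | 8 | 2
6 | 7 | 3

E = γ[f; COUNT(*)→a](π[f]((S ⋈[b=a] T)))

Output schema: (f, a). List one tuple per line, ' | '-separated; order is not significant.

Stepwise |·|:
  S → 6
  T → 6
  (S ⋈[b=a] T) → 4
  π[f]((S ⋈[b=a] T)) → 4
  γ[f; COUNT(*)→a](π[f]((S ⋈[b=a] T))) → 3

== RESULT ==
f | a
2 | 2
5 | 1
7 | 1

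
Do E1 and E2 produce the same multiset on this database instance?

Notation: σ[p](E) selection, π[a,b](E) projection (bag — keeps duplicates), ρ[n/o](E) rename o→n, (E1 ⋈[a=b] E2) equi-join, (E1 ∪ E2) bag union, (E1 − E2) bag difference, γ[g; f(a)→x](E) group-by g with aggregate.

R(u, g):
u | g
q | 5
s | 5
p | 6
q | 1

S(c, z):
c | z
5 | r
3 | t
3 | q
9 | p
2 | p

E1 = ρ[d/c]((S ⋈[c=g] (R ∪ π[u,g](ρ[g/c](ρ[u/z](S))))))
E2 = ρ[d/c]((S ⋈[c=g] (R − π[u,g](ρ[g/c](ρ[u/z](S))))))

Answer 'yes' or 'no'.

E1 per-node cardinality:
  S → 5
  R → 4
  S → 5
  ρ[u/z](S) → 5
  ρ[g/c](ρ[u/z](S)) → 5
  π[u,g](ρ[g/c](ρ[u/z](S))) → 5
  (R ∪ π[u,g](ρ[g/c](ρ[u/z](S)))) → 9
  (S ⋈[c=g] (R ∪ π[u,g](ρ[g/c](ρ[u/z](S))))) → 9
  ρ[d/c]((S ⋈[c=g] (R ∪ π[u,g](ρ[g/c](ρ[u/z](S)))))) → 9
E2 per-node cardinality:
  S → 5
  R → 4
  S → 5
  ρ[u/z](S) → 5
  ρ[g/c](ρ[u/z](S)) → 5
  π[u,g](ρ[g/c](ρ[u/z](S))) → 5
  (R − π[u,g](ρ[g/c](ρ[u/z](S)))) → 4
  (S ⋈[c=g] (R − π[u,g](ρ[g/c](ρ[u/z](S))))) → 2
  ρ[d/c]((S ⋈[c=g] (R − π[u,g](ρ[g/c](ρ[u/z](S)))))) → 2

E1 result:
d | z | u | g
2 | p | p | 2
3 | q | q | 3
3 | q | t | 3
3 | t | q | 3
3 | t | t | 3
5 | r | q | 5
5 | r | r | 5
5 | r | s | 5
9 | p | p | 9
E2 result:
d | z | u | g
5 | r | q | 5
5 | r | s | 5
Witness: (3, 'q', 'q', 3) appears 1× in E1 but 0× in E2.

no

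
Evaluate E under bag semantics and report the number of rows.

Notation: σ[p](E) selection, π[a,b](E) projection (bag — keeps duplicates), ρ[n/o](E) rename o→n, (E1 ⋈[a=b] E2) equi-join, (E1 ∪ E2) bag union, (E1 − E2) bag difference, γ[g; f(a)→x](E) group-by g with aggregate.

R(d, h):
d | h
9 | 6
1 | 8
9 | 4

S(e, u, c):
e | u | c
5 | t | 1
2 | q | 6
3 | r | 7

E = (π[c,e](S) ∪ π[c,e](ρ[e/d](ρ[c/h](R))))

Stepwise |·|:
  S → 3
  π[c,e](S) → 3
  R → 3
  ρ[c/h](R) → 3
  ρ[e/d](ρ[c/h](R)) → 3
  π[c,e](ρ[e/d](ρ[c/h](R))) → 3
  (π[c,e](S) ∪ π[c,e](ρ[e/d](ρ[c/h](R)))) → 6

|E| = 6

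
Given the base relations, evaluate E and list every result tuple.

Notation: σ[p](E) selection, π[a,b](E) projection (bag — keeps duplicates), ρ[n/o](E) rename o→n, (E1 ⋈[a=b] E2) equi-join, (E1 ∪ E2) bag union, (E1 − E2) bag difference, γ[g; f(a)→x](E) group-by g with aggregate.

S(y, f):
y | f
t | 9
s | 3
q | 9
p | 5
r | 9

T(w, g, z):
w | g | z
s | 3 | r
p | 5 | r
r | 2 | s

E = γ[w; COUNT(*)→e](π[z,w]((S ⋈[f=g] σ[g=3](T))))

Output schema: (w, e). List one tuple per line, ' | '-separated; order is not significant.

Stepwise |·|:
  S → 5
  T → 3
  σ[g=3](T) → 1
  (S ⋈[f=g] σ[g=3](T)) → 1
  π[z,w]((S ⋈[f=g] σ[g=3](T))) → 1
  γ[w; COUNT(*)→e](π[z,w]((S ⋈[f=g] σ[g=3](T)))) → 1

== RESULT ==
w | e
s | 1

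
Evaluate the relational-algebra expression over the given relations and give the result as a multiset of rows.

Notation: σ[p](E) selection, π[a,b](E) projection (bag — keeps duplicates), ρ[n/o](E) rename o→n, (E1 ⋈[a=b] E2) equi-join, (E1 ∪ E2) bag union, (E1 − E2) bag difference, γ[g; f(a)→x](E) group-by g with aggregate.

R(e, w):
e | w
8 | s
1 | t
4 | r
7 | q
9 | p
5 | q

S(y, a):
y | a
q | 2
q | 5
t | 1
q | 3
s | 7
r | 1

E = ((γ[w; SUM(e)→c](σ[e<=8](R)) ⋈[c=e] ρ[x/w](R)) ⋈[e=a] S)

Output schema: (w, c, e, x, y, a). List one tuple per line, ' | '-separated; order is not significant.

Subexpression sizes:
  R → 6
  σ[e<=8](R) → 5
  γ[w; SUM(e)→c](σ[e<=8](R)) → 4
  R → 6
  ρ[x/w](R) → 6
  (γ[w; SUM(e)→c](σ[e<=8](R)) ⋈[c=e] ρ[x/w](R)) → 3
  S → 6
  ((γ[w; SUM(e)→c](σ[e<=8](R)) ⋈[c=e] ρ[x/w](R)) ⋈[e=a] S) → 2

== RESULT ==
w | c | e | x | y | a
t | 1 | 1 | t | r | 1
t | 1 | 1 | t | t | 1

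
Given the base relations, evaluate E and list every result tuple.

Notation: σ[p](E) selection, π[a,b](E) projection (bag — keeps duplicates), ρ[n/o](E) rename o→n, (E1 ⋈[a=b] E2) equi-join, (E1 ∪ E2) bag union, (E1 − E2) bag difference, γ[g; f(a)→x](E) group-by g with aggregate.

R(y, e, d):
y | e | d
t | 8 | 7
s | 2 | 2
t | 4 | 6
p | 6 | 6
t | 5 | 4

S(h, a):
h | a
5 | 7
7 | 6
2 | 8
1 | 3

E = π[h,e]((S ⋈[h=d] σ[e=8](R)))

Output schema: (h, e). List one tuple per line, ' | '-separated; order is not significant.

Row counts bottom-up:
  S → 4
  R → 5
  σ[e=8](R) → 1
  (S ⋈[h=d] σ[e=8](R)) → 1
  π[h,e]((S ⋈[h=d] σ[e=8](R))) → 1

== RESULT ==
h | e
7 | 8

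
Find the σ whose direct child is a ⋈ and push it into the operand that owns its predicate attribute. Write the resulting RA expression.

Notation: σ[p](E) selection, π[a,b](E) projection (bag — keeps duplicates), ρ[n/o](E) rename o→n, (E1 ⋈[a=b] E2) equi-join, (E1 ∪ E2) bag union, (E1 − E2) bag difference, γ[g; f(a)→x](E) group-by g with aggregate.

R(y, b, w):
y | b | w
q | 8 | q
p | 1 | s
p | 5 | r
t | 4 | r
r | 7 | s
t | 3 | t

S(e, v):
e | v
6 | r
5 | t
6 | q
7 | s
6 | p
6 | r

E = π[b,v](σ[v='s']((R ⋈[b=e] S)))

σ filters on v, owned by the right side.
E' = π[b,v]((R ⋈[b=e] σ[v='s'](S)))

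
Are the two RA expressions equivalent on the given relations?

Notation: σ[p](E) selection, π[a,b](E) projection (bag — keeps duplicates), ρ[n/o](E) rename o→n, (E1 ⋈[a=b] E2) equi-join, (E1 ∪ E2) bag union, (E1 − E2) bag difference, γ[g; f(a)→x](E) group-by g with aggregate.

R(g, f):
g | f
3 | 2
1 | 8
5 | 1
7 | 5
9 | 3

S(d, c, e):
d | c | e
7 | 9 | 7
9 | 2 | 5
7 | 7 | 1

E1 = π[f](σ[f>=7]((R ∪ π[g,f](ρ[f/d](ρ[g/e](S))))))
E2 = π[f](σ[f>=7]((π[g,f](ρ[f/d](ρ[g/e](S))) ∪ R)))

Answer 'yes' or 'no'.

E1 subexpression sizes:
  R → 5
  S → 3
  ρ[g/e](S) → 3
  ρ[f/d](ρ[g/e](S)) → 3
  π[g,f](ρ[f/d](ρ[g/e](S))) → 3
  (R ∪ π[g,f](ρ[f/d](ρ[g/e](S)))) → 8
  σ[f>=7]((R ∪ π[g,f](ρ[f/d](ρ[g/e](S))))) → 4
  π[f](σ[f>=7]((R ∪ π[g,f](ρ[f/d](ρ[g/e](S)))))) → 4
E2 subexpression sizes:
  S → 3
  ρ[g/e](S) → 3
  ρ[f/d](ρ[g/e](S)) → 3
  π[g,f](ρ[f/d](ρ[g/e](S))) → 3
  R → 5
  (π[g,f](ρ[f/d](ρ[g/e](S))) ∪ R) → 8
  σ[f>=7]((π[g,f](ρ[f/d](ρ[g/e](S))) ∪ R)) → 4
  π[f](σ[f>=7]((π[g,f](ρ[f/d](ρ[g/e](S))) ∪ R))) → 4

E1 and E2 produce the same multiset:
f
7
7
8
9

yes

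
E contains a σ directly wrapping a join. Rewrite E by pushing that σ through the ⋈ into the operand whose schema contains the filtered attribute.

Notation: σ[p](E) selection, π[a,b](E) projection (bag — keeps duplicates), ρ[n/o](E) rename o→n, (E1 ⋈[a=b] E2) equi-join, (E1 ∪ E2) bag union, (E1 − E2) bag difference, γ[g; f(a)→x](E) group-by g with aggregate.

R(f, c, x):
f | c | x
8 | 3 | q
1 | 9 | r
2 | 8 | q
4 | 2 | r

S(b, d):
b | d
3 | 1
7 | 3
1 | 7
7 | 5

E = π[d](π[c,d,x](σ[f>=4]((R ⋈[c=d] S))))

σ filters on f, owned by the left side.
E' = π[d](π[c,d,x]((σ[f>=4](R) ⋈[c=d] S)))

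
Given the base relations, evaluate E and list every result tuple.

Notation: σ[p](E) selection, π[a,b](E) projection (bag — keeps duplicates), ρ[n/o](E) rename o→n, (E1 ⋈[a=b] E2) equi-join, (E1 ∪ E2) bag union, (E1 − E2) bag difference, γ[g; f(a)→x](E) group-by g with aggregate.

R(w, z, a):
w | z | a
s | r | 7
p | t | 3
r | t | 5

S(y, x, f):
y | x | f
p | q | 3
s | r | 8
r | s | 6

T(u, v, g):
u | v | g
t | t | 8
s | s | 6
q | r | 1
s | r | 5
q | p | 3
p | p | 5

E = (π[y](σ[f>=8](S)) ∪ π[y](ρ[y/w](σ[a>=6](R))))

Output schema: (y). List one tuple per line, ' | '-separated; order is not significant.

Stepwise |·|:
  S → 3
  σ[f>=8](S) → 1
  π[y](σ[f>=8](S)) → 1
  R → 3
  σ[a>=6](R) → 1
  ρ[y/w](σ[a>=6](R)) → 1
  π[y](ρ[y/w](σ[a>=6](R))) → 1
  (π[y](σ[f>=8](S)) ∪ π[y](ρ[y/w](σ[a>=6](R)))) → 2

== RESULT ==
y
s
s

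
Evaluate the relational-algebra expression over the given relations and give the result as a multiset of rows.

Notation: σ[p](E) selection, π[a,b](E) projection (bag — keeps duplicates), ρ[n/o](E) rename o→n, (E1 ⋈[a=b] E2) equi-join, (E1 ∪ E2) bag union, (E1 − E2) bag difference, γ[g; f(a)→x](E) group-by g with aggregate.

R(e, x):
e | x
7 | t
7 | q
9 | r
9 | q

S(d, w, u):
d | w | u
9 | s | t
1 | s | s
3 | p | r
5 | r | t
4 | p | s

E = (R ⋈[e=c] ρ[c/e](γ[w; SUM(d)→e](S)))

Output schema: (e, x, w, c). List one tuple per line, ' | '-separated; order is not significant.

Per-node cardinality:
  R → 4
  S → 5
  γ[w; SUM(d)→e](S) → 3
  ρ[c/e](γ[w; SUM(d)→e](S)) → 3
  (R ⋈[e=c] ρ[c/e](γ[w; SUM(d)→e](S))) → 2

== RESULT ==
e | x | w | c
7 | q | p | 7
7 | t | p | 7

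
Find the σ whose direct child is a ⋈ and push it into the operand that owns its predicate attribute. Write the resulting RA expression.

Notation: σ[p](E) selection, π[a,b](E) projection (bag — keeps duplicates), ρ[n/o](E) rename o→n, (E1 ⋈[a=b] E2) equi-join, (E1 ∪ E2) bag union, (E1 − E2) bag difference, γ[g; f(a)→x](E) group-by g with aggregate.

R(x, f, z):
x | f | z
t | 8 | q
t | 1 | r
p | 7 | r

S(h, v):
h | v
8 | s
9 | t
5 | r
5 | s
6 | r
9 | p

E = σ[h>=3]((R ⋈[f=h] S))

σ filters on h, owned by the right side.
E' = (R ⋈[f=h] σ[h>=3](S))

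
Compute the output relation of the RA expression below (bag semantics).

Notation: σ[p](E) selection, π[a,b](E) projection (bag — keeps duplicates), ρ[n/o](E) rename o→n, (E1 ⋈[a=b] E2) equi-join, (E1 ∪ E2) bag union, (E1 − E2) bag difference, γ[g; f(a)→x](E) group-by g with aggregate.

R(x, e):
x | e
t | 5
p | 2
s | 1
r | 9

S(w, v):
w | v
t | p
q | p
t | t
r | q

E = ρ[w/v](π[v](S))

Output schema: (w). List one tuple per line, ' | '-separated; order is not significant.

Row counts bottom-up:
  S → 4
  π[v](S) → 4
  ρ[w/v](π[v](S)) → 4

== RESULT ==
w
p
p
q
t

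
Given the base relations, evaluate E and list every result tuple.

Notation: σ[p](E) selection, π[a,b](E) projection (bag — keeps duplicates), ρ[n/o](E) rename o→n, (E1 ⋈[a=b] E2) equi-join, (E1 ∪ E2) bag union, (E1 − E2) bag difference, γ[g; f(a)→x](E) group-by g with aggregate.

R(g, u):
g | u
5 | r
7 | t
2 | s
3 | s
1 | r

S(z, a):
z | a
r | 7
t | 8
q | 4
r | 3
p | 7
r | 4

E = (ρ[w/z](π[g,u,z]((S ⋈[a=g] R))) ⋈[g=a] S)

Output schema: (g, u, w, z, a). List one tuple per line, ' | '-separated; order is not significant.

Stepwise |·|:
  S → 6
  R → 5
  (S ⋈[a=g] R) → 3
  π[g,u,z]((S ⋈[a=g] R)) → 3
  ρ[w/z](π[g,u,z]((S ⋈[a=g] R))) → 3
  S → 6
  (ρ[w/z](π[g,u,z]((S ⋈[a=g] R))) ⋈[g=a] S) → 5

== RESULT ==
g | u | w | z | a
3 | s | r | r | 3
7 | t | p | p | 7
7 | t | p | r | 7
7 | t | r | p | 7
7 | t | r | r | 7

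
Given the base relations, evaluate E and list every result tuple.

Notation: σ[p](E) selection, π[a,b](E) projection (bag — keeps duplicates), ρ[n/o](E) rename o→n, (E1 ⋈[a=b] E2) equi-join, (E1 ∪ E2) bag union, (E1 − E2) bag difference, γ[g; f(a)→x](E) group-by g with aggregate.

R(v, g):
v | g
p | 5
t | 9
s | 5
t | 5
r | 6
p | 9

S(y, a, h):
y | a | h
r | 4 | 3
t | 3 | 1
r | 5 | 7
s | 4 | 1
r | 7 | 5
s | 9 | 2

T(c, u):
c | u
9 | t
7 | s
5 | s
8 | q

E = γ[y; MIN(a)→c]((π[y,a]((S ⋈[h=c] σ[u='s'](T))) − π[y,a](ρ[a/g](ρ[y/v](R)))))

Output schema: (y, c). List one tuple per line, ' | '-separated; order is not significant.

Per-node cardinality:
  S → 6
  T → 4
  σ[u='s'](T) → 2
  (S ⋈[h=c] σ[u='s'](T)) → 2
  π[y,a]((S ⋈[h=c] σ[u='s'](T))) → 2
  R → 6
  ρ[y/v](R) → 6
  ρ[a/g](ρ[y/v](R)) → 6
  π[y,a](ρ[a/g](ρ[y/v](R))) → 6
  (π[y,a]((S ⋈[h=c] σ[u='s'](T))) − π[y,a](ρ[a/g](ρ[y/v](R)))) → 2
  γ[y; MIN(a)→c]((π[y,a]((S ⋈[h=c] σ[u='s'](T))) − π[y,a](ρ[a/g](ρ[y/v](R))))) → 1

== RESULT ==
y | c
r | 5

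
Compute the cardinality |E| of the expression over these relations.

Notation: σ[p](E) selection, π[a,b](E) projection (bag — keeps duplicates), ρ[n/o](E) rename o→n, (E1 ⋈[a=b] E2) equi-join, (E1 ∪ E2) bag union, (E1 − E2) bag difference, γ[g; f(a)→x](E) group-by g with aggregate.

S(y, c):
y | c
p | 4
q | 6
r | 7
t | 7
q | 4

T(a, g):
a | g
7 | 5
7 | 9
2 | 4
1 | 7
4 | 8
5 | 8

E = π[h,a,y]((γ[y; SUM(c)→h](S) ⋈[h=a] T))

Per-node cardinality:
  S → 5
  γ[y; SUM(c)→h](S) → 4
  T → 6
  (γ[y; SUM(c)→h](S) ⋈[h=a] T) → 5
  π[h,a,y]((γ[y; SUM(c)→h](S) ⋈[h=a] T)) → 5

|E| = 5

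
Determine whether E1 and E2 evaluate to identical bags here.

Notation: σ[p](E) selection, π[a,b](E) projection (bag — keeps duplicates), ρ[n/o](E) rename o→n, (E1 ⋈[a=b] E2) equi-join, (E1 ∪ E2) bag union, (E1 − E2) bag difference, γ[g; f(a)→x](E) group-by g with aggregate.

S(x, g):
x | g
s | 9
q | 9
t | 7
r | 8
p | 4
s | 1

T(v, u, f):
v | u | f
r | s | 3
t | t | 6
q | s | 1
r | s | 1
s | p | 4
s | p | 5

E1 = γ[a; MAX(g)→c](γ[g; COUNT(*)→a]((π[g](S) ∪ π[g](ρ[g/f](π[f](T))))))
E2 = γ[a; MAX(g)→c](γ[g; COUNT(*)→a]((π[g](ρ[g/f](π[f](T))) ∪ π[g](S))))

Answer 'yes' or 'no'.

E1 per-node cardinality:
  S → 6
  π[g](S) → 6
  T → 6
  π[f](T) → 6
  ρ[g/f](π[f](T)) → 6
  π[g](ρ[g/f](π[f](T))) → 6
  (π[g](S) ∪ π[g](ρ[g/f](π[f](T)))) → 12
  γ[g; COUNT(*)→a]((π[g](S) ∪ π[g](ρ[g/f](π[f](T))))) → 8
  γ[a; MAX(g)→c](γ[g; COUNT(*)→a]((π[g](S) ∪ π[g](ρ[g/f](π[f](T)))))) → 3
E2 per-node cardinality:
  T → 6
  π[f](T) → 6
  ρ[g/f](π[f](T)) → 6
  π[g](ρ[g/f](π[f](T))) → 6
  S → 6
  π[g](S) → 6
  (π[g](ρ[g/f](π[f](T))) ∪ π[g](S)) → 12
  γ[g; COUNT(*)→a]((π[g](ρ[g/f](π[f](T))) ∪ π[g](S))) → 8
  γ[a; MAX(g)→c](γ[g; COUNT(*)→a]((π[g](ρ[g/f](π[f](T))) ∪ π[g](S)))) → 3

E1 and E2 produce the same multiset:
a | c
1 | 8
2 | 9
3 | 1

yes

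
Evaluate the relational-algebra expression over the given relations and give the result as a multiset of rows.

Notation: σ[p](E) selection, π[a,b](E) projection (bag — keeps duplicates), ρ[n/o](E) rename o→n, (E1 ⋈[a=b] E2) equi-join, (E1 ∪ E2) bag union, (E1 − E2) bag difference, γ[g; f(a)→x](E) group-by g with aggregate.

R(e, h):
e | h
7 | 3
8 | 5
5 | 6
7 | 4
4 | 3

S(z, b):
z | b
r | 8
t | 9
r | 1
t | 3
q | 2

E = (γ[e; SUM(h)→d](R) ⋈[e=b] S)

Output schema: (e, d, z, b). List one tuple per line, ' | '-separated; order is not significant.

Per-node cardinality:
  R → 5
  γ[e; SUM(h)→d](R) → 4
  S → 5
  (γ[e; SUM(h)→d](R) ⋈[e=b] S) → 1

== RESULT ==
e | d | z | b
8 | 5 | r | 8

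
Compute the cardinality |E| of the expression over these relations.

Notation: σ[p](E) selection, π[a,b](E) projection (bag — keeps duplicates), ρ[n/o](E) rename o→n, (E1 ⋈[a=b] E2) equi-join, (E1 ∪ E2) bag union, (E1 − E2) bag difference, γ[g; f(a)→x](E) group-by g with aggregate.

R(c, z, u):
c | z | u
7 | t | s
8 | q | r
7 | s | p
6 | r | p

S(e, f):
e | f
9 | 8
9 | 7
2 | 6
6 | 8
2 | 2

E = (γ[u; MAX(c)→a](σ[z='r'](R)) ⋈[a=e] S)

Row counts bottom-up:
  R → 4
  σ[z='r'](R) → 1
  γ[u; MAX(c)→a](σ[z='r'](R)) → 1
  S → 5
  (γ[u; MAX(c)→a](σ[z='r'](R)) ⋈[a=e] S) → 1

|E| = 1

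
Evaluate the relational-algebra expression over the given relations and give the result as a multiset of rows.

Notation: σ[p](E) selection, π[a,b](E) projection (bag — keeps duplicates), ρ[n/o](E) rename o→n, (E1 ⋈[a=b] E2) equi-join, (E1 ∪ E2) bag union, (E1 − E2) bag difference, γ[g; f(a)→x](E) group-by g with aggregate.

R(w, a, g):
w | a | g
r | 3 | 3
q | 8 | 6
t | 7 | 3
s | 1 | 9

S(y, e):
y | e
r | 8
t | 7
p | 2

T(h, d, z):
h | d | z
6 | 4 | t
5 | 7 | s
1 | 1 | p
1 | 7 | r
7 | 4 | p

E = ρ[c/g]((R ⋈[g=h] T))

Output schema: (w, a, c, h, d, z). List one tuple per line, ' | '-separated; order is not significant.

Per-node cardinality:
  R → 4
  T → 5
  (R ⋈[g=h] T) → 1
  ρ[c/g]((R ⋈[g=h] T)) → 1

== RESULT ==
w | a | c | h | d | z
q | 8 | 6 | 6 | 4 | t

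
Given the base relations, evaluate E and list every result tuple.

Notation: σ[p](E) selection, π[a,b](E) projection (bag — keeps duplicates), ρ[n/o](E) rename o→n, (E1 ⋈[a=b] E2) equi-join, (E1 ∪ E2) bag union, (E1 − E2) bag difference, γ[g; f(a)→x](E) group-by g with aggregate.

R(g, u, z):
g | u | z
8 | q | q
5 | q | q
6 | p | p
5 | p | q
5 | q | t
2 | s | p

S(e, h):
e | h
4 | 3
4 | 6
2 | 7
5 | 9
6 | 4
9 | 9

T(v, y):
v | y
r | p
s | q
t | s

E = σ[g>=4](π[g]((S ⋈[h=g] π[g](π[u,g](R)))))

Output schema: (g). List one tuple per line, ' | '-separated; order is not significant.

Subexpression sizes:
  S → 6
  R → 6
  π[u,g](R) → 6
  π[g](π[u,g](R)) → 6
  (S ⋈[h=g] π[g](π[u,g](R))) → 1
  π[g]((S ⋈[h=g] π[g](π[u,g](R)))) → 1
  σ[g>=4](π[g]((S ⋈[h=g] π[g](π[u,g](R))))) → 1

== RESULT ==
g
6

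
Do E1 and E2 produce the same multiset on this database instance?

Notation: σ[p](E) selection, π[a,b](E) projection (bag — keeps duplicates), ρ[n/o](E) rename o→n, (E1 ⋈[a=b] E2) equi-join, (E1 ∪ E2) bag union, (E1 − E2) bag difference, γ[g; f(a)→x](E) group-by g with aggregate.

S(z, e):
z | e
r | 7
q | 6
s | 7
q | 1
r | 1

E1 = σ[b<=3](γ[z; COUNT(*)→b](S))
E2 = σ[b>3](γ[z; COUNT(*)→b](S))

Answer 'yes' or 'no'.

E1 row counts bottom-up:
  S → 5
  γ[z; COUNT(*)→b](S) → 3
  σ[b<=3](γ[z; COUNT(*)→b](S)) → 3
E2 row counts bottom-up:
  S → 5
  γ[z; COUNT(*)→b](S) → 3
  σ[b>3](γ[z; COUNT(*)→b](S)) → 0

E1 result:
z | b
q | 2
r | 2
s | 1
E2 result:
z | b
(0 rows)
Witness: ('r', 2) appears 1× in E1 but 0× in E2.

no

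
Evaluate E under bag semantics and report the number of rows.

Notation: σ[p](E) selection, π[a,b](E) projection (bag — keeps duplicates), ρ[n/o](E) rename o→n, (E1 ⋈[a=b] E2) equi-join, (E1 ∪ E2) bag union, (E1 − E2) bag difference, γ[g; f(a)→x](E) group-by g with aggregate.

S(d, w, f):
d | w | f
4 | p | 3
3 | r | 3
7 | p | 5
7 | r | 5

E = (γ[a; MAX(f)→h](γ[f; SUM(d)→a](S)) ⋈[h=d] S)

Stepwise |·|:
  S → 4
  γ[f; SUM(d)→a](S) → 2
  γ[a; MAX(f)→h](γ[f; SUM(d)→a](S)) → 2
  S → 4
  (γ[a; MAX(f)→h](γ[f; SUM(d)→a](S)) ⋈[h=d] S) → 1

|E| = 1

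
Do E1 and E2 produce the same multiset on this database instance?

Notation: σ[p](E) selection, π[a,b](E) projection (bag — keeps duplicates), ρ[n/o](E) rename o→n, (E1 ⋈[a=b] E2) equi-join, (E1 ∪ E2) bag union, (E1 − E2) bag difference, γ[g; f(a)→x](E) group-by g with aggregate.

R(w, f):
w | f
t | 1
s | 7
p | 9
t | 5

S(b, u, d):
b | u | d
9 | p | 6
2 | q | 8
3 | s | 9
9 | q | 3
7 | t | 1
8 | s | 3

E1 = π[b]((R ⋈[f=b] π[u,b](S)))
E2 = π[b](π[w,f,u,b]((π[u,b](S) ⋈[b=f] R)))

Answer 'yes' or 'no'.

E1 subexpression sizes:
  R → 4
  S → 6
  π[u,b](S) → 6
  (R ⋈[f=b] π[u,b](S)) → 3
  π[b]((R ⋈[f=b] π[u,b](S))) → 3
E2 subexpression sizes:
  S → 6
  π[u,b](S) → 6
  R → 4
  (π[u,b](S) ⋈[b=f] R) → 3
  π[w,f,u,b]((π[u,b](S) ⋈[b=f] R)) → 3
  π[b](π[w,f,u,b]((π[u,b](S) ⋈[b=f] R))) → 3

E1 and E2 produce the same multiset:
b
7
9
9

yes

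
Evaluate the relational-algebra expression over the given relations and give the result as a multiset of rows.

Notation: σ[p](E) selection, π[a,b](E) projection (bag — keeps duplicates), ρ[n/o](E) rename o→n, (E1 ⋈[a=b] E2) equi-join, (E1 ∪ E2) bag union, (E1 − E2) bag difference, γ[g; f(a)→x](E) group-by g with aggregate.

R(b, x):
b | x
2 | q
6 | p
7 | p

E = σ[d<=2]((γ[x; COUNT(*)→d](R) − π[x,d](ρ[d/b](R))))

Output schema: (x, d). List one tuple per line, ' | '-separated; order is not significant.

Stepwise |·|:
  R → 3
  γ[x; COUNT(*)→d](R) → 2
  R → 3
  ρ[d/b](R) → 3
  π[x,d](ρ[d/b](R)) → 3
  (γ[x; COUNT(*)→d](R) − π[x,d](ρ[d/b](R))) → 2
  σ[d<=2]((γ[x; COUNT(*)→d](R) − π[x,d](ρ[d/b](R)))) → 2

== RESULT ==
x | d
p | 2
q | 1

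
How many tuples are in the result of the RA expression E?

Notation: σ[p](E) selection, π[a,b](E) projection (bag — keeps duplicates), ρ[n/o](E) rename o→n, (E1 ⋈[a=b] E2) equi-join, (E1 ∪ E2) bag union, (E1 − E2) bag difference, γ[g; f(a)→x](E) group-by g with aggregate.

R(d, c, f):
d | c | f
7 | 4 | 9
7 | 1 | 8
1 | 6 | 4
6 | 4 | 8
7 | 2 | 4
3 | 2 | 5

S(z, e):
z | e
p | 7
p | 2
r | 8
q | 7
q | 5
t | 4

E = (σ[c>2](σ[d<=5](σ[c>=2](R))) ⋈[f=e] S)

Subexpression sizes:
  R → 6
  σ[c>=2](R) → 5
  σ[d<=5](σ[c>=2](R)) → 2
  σ[c>2](σ[d<=5](σ[c>=2](R))) → 1
  S → 6
  (σ[c>2](σ[d<=5](σ[c>=2](R))) ⋈[f=e] S) → 1

|E| = 1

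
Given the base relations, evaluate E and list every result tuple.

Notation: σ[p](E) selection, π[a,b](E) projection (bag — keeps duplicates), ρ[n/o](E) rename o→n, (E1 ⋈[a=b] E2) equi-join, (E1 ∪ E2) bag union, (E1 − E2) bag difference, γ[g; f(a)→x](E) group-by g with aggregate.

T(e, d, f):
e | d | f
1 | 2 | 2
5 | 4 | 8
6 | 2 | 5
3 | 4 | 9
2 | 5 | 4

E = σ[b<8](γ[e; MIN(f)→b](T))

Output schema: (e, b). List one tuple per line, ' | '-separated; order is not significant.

Subexpression sizes:
  T → 5
  γ[e; MIN(f)→b](T) → 5
  σ[b<8](γ[e; MIN(f)→b](T)) → 3

== RESULT ==
e | b
1 | 2
2 | 4
6 | 5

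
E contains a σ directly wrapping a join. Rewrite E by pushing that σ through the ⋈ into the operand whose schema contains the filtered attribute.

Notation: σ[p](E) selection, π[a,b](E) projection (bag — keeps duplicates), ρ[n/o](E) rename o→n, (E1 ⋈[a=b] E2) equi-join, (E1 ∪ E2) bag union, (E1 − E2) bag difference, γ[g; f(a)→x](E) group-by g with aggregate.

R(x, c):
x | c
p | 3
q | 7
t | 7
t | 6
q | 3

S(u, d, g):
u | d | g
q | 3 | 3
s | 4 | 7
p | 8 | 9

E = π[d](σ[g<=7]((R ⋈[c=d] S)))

σ filters on g, owned by the right side.
E' = π[d]((R ⋈[c=d] σ[g<=7](S)))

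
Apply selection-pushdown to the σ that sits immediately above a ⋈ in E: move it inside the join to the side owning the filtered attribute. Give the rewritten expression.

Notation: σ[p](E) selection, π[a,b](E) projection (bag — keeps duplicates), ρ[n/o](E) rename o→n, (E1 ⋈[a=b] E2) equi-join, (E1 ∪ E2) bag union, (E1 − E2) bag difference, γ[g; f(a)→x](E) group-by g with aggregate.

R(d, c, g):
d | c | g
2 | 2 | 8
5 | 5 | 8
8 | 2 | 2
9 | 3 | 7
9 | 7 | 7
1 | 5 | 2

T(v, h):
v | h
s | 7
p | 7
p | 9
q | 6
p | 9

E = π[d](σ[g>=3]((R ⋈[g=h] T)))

σ filters on g, owned by the left side.
E' = π[d]((σ[g>=3](R) ⋈[g=h] T))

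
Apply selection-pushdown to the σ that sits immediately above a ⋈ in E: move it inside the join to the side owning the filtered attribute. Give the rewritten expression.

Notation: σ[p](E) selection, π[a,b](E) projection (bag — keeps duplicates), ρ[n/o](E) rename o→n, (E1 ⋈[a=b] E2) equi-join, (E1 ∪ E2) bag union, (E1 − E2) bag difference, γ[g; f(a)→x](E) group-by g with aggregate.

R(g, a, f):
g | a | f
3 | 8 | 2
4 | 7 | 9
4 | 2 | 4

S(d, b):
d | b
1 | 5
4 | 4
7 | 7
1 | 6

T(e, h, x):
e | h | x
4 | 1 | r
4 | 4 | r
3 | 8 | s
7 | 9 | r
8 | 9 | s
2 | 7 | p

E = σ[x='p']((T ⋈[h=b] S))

σ filters on x, owned by the left side.
E' = (σ[x='p'](T) ⋈[h=b] S)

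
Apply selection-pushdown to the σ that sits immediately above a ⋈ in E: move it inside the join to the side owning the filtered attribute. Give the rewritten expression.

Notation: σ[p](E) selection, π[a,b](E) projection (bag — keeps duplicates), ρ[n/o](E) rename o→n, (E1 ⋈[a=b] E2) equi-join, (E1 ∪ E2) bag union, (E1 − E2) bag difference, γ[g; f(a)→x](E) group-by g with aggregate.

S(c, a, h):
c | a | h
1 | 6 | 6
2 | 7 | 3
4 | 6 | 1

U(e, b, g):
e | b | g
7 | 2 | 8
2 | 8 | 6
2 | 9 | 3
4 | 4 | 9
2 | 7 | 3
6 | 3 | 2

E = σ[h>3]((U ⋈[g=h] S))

σ filters on h, owned by the right side.
E' = (U ⋈[g=h] σ[h>3](S))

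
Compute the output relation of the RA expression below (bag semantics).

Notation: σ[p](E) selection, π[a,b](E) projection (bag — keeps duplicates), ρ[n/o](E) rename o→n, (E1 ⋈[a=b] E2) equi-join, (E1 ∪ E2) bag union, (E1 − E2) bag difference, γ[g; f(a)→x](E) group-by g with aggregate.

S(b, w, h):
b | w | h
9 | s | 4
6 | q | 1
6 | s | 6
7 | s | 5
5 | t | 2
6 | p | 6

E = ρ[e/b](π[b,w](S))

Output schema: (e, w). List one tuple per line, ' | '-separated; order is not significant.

Stepwise |·|:
  S → 6
  π[b,w](S) → 6
  ρ[e/b](π[b,w](S)) → 6

== RESULT ==
e | w
5 | t
6 | p
6 | q
6 | s
7 | s
9 | s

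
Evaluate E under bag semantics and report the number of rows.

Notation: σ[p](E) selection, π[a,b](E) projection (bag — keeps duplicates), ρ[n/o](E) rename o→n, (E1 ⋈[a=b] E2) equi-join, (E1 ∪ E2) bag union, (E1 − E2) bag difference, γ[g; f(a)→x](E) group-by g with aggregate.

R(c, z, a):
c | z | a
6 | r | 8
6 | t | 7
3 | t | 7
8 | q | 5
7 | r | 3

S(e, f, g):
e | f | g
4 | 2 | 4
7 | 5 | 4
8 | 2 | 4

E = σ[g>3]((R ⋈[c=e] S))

Stepwise |·|:
  R → 5
  S → 3
  (R ⋈[c=e] S) → 2
  σ[g>3]((R ⋈[c=e] S)) → 2

|E| = 2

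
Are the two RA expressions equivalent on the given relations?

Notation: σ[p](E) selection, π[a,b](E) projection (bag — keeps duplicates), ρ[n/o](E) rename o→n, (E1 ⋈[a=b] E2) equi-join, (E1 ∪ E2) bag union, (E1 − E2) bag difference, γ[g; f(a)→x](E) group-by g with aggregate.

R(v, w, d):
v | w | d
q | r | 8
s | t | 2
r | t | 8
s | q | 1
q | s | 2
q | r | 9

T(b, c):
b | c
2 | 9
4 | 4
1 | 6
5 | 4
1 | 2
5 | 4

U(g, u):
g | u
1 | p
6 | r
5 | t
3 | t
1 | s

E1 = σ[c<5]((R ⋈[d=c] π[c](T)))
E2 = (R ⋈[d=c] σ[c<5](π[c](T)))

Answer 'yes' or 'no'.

E1 per-node cardinality:
  R → 6
  T → 6
  π[c](T) → 6
  (R ⋈[d=c] π[c](T)) → 3
  σ[c<5]((R ⋈[d=c] π[c](T))) → 2
E2 per-node cardinality:
  R → 6
  T → 6
  π[c](T) → 6
  σ[c<5](π[c](T)) → 4
  (R ⋈[d=c] σ[c<5](π[c](T))) → 2

E1 and E2 produce the same multiset:
v | w | d | c
q | s | 2 | 2
s | t | 2 | 2

yes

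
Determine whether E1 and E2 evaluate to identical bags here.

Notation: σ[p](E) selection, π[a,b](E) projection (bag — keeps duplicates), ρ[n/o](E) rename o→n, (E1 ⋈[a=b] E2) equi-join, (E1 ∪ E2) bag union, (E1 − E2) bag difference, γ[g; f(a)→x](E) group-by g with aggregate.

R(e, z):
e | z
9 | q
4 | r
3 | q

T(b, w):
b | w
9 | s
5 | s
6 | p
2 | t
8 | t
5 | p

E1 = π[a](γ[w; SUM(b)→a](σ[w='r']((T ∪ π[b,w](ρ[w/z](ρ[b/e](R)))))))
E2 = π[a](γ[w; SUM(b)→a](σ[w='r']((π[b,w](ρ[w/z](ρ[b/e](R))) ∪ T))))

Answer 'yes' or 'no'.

E1 subexpression sizes:
  T → 6
  R → 3
  ρ[b/e](R) → 3
  ρ[w/z](ρ[b/e](R)) → 3
  π[b,w](ρ[w/z](ρ[b/e](R))) → 3
  (T ∪ π[b,w](ρ[w/z](ρ[b/e](R)))) → 9
  σ[w='r']((T ∪ π[b,w](ρ[w/z](ρ[b/e](R))))) → 1
  γ[w; SUM(b)→a](σ[w='r']((T ∪ π[b,w](ρ[w/z](ρ[b/e](R)))))) → 1
  π[a](γ[w; SUM(b)→a](σ[w='r']((T ∪ π[b,w](ρ[w/z](ρ[b/e](R))))))) → 1
E2 subexpression sizes:
  R → 3
  ρ[b/e](R) → 3
  ρ[w/z](ρ[b/e](R)) → 3
  π[b,w](ρ[w/z](ρ[b/e](R))) → 3
  T → 6
  (π[b,w](ρ[w/z](ρ[b/e](R))) ∪ T) → 9
  σ[w='r']((π[b,w](ρ[w/z](ρ[b/e](R))) ∪ T)) → 1
  γ[w; SUM(b)→a](σ[w='r']((π[b,w](ρ[w/z](ρ[b/e](R))) ∪ T))) → 1
  π[a](γ[w; SUM(b)→a](σ[w='r']((π[b,w](ρ[w/z](ρ[b/e](R))) ∪ T)))) → 1

E1 and E2 produce the same multiset:
a
4

yes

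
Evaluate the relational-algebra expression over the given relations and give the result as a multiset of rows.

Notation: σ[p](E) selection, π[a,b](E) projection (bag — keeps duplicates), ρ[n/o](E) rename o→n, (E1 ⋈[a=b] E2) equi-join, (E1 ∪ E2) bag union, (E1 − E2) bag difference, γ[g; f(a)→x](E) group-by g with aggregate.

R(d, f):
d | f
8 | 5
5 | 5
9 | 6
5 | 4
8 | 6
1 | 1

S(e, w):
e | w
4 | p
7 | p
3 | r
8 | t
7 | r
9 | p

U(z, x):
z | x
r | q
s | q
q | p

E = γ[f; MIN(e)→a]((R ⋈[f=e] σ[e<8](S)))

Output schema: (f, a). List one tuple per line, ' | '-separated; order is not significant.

Row counts bottom-up:
  R → 6
  S → 6
  σ[e<8](S) → 4
  (R ⋈[f=e] σ[e<8](S)) → 1
  γ[f; MIN(e)→a]((R ⋈[f=e] σ[e<8](S))) → 1

== RESULT ==
f | a
4 | 4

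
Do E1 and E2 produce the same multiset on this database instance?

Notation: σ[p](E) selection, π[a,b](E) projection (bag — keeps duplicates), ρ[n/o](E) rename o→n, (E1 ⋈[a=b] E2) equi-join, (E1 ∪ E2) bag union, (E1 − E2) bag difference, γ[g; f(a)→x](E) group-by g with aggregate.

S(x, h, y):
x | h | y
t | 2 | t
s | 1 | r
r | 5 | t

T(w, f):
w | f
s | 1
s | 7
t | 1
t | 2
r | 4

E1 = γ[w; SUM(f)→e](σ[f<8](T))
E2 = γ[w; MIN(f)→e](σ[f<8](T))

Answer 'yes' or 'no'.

E1 per-node cardinality:
  T → 5
  σ[f<8](T) → 5
  γ[w; SUM(f)→e](σ[f<8](T)) → 3
E2 per-node cardinality:
  T → 5
  σ[f<8](T) → 5
  γ[w; MIN(f)→e](σ[f<8](T)) → 3

E1 result:
w | e
r | 4
s | 8
t | 3
E2 result:
w | e
r | 4
s | 1
t | 1
Witness: ('t', 3) appears 1× in E1 but 0× in E2.

no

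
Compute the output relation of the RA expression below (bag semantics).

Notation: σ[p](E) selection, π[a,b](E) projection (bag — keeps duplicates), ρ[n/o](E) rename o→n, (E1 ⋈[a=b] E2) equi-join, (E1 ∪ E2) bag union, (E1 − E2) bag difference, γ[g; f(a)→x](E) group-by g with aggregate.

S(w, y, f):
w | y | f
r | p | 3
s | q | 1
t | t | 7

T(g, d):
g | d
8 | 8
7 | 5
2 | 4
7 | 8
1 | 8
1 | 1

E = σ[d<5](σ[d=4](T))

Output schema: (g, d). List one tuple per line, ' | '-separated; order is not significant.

Stepwise |·|:
  T → 6
  σ[d=4](T) → 1
  σ[d<5](σ[d=4](T)) → 1

== RESULT ==
g | d
2 | 4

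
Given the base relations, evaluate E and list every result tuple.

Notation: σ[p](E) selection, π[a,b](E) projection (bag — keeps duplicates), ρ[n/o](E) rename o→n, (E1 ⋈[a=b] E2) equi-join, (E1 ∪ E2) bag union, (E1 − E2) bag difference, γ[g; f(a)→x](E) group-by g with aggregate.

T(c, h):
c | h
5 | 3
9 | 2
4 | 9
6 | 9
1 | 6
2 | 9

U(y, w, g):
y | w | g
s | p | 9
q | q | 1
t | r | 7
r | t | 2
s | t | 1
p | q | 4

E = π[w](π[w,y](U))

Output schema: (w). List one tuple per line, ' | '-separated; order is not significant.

Per-node cardinality:
  U → 6
  π[w,y](U) → 6
  π[w](π[w,y](U)) → 6

== RESULT ==
w
p
q
q
r
t
t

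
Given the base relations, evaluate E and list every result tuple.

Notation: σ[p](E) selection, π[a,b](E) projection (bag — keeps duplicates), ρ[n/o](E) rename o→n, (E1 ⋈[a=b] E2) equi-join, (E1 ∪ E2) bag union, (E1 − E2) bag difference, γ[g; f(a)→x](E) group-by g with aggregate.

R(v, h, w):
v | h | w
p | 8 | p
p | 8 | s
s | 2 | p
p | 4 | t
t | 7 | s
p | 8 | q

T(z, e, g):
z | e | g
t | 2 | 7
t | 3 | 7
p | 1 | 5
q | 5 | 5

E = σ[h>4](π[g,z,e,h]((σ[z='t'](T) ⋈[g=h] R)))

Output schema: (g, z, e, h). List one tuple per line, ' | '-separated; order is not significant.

Row counts bottom-up:
  T → 4
  σ[z='t'](T) → 2
  R → 6
  (σ[z='t'](T) ⋈[g=h] R) → 2
  π[g,z,e,h]((σ[z='t'](T) ⋈[g=h] R)) → 2
  σ[h>4](π[g,z,e,h]((σ[z='t'](T) ⋈[g=h] R))) → 2

== RESULT ==
g | z | e | h
7 | t | 2 | 7
7 | t | 3 | 7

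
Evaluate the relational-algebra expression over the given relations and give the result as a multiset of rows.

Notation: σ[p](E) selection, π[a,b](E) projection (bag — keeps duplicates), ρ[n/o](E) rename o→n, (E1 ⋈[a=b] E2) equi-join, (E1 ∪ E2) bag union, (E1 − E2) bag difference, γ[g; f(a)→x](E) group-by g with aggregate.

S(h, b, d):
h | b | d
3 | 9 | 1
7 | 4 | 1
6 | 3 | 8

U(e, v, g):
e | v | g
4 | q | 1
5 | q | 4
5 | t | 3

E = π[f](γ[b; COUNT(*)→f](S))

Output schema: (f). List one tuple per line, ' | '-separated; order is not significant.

Per-node cardinality:
  S → 3
  γ[b; COUNT(*)→f](S) → 3
  π[f](γ[b; COUNT(*)→f](S)) → 3

== RESULT ==
f
1
1
1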